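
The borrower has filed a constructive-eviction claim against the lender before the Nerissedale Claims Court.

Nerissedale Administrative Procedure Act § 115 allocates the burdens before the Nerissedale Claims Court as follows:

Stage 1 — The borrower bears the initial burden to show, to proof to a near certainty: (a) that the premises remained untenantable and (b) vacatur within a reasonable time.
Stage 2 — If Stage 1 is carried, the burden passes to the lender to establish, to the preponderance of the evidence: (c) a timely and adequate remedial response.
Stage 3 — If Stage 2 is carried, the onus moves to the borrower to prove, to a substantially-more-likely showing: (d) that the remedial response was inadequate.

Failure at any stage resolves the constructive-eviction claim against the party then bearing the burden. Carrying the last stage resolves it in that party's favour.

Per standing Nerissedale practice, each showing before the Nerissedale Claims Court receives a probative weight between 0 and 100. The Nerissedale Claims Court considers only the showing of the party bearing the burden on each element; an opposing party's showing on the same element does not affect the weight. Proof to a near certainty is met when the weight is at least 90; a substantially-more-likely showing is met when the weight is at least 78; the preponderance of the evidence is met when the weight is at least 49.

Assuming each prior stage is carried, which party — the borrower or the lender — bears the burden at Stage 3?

Stage 3's rule assigns the burden to the borrower (to a substantially-more-likely showing).

borrower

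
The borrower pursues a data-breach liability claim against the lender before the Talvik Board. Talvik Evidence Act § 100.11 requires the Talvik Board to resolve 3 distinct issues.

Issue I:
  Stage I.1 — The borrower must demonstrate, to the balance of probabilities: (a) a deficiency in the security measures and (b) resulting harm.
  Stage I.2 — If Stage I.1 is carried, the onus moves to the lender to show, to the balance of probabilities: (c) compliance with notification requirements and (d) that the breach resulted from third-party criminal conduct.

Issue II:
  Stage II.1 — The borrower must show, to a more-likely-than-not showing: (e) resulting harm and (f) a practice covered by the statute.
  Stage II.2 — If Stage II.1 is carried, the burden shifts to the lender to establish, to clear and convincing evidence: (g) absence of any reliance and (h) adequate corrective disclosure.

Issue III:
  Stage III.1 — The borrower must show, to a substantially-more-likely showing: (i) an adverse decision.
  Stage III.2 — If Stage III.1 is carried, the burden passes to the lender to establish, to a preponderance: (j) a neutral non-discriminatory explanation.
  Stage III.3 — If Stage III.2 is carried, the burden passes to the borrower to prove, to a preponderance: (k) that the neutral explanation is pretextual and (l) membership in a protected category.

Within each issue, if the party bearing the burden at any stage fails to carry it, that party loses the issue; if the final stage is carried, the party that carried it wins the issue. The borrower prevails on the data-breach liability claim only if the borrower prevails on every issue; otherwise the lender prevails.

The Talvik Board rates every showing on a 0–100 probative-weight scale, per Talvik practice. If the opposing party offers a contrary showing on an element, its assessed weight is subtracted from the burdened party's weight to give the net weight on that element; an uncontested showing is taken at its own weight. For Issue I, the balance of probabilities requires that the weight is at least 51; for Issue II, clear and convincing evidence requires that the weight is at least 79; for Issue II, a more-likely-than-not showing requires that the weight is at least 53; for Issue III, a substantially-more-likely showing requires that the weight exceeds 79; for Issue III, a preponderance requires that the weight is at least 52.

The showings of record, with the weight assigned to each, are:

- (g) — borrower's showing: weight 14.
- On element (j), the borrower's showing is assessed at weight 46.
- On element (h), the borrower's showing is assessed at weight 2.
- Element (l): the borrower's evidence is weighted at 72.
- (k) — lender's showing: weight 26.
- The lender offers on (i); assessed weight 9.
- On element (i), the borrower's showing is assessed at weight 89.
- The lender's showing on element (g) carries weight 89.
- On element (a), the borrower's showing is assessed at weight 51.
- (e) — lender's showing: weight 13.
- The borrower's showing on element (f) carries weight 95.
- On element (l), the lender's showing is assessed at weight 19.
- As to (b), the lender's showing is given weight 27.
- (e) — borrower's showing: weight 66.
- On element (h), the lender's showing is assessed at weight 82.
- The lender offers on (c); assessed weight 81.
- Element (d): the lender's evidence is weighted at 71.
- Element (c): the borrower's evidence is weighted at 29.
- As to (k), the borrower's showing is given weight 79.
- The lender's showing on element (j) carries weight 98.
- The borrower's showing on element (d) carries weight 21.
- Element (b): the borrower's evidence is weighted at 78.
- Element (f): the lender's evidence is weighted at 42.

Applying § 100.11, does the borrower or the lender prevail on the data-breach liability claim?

borrower

— Issue I —
At Stage I.1 the borrower must meet the balance of probabilities (weight is at least 51): on (a) the weight is 51, which does reach 51, so (a) meets the standard; on (b) the weight is 78 less the opposing 27 gives net 51, which does reach 51, so (b) meets the standard.
  Stage I.1 carried; the burden shifts to the lender.
At Stage I.2 the lender must meet the balance of probabilities (weight is at least 51): on (c) the weight is 81 less the opposing 29 gives net 52, which does reach 51, so (c) meets the standard; on (d) the weight is 71 less the opposing 21 gives net 50, which does not reach 51, so (d) does not meet the standard.
  The lender does not carry Stage I.2.
The borrower prevails on this issue.
— Issue II —
Stage II.1 (borrower, a more-likely-than-not showing, weight is at least 53): (e) net 66−13=53 ≥ 53 — meets; (f) net 95−42=53 ≥ 53 — meets.
  The borrower carries Stage II.1; the lender now bears the burden.
Stage II.2 (lender, clear and convincing evidence, weight is at least 79): (g) net 89−14=75 < 79 — fails; (h) net 82−2=80 ≥ 79 — meets.
  Not every element is met, so the lender fails to carry Stage II.2.
So the borrower prevails on this issue.
— Issue III —
Stage III.1 — burden on borrower; standard: a substantially-more-likely showing (weight exceeds 79).
    (i): 89 − 9 = 80 > 79 [met]
  All elements met. The burden passes to the lender.
Stage III.2 — burden on lender; standard: a preponderance (weight is at least 52).
    (j): 98 − 46 = 52 ≥ 52 [met]
  The lender carries Stage III.2; the borrower now bears the burden.
Stage III.3 — burden on borrower; standard: a preponderance (weight is at least 52).
    (k): 79 − 26 = 53 ≥ 52 [met]
    (l): 72 − 19 = 53 ≥ 52 [met]
  All elements met at the final stage.
Every stage carried; the borrower prevails on this issue.
Per-issue: Issue I → borrower; Issue II → borrower; Issue III → borrower. The borrower must prevail on every issue; overall, the borrower prevails.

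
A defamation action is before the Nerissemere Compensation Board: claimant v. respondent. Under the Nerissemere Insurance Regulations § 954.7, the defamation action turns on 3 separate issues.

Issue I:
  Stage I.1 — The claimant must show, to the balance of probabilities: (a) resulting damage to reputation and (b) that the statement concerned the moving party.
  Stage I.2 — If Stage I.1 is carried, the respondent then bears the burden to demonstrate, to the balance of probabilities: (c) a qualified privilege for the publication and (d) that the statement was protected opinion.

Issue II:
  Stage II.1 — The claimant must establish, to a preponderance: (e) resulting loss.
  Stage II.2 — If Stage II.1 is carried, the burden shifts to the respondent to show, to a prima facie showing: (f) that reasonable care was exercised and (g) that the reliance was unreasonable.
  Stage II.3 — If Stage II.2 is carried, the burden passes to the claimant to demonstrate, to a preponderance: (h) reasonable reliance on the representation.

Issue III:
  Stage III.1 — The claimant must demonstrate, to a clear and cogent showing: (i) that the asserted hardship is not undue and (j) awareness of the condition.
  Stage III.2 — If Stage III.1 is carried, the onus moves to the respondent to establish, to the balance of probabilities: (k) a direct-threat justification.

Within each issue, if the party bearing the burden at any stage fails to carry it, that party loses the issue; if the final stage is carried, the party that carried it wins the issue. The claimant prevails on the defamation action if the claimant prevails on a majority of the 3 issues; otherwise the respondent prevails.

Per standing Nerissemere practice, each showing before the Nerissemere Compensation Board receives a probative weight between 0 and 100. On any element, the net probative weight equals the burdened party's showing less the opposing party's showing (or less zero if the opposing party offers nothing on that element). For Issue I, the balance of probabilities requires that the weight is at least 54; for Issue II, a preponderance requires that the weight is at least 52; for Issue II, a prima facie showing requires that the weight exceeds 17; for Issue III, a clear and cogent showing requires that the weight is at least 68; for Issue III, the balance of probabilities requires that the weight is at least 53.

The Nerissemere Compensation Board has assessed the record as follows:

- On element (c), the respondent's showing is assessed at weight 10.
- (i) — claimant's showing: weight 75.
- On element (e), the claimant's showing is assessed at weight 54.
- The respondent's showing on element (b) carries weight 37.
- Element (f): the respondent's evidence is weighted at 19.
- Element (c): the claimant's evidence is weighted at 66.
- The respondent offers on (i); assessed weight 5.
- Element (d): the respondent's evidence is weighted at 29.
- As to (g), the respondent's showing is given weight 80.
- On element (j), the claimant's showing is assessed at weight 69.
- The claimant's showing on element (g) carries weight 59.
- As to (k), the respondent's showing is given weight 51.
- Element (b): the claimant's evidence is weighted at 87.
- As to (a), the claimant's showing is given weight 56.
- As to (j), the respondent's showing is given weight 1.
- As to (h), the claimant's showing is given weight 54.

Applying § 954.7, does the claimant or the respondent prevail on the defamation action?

— Issue I —
Stage I.1 — burden on claimant; standard: the balance of probabilities (weight is at least 54).
    (a): 56 ≥ 54 [met]
    (b): 87 − 37 = 50 < 54 [not met]
  Not every element is met, so the claimant fails to carry Stage I.1.
So the respondent prevails on this issue.
— Issue II —
At Stage II.1 the claimant must meet a preponderance (weight is at least 52): on (e) the weight is 54, which does reach 52, so (e) meets the standard.
  All elements met. The burden passes to the respondent.
At Stage II.2 the respondent must meet a prima facie showing (weight exceeds 17): on (f) the weight is 19, > 17, so (f) meets the standard; on (g) the weight is 80 less the opposing 59 gives net 21, > 17, so (g) meets the standard.
  Stage II.2 carried; the burden shifts to the claimant.
At Stage II.3 the claimant must meet a preponderance (weight is at least 52): on (h) the weight is 54, which does reach 52, so (h) meets the standard.
  Stage II.3 carried; the final stage is satisfied.
Every stage carried; the claimant prevails on this issue.
— Issue III —
At Stage III.1 the claimant must meet a clear and cogent showing (weight is at least 68): on (i) the weight is 75 less the opposing 5 gives net 70, which does reach 68, so (i) meets the standard; on (j) the weight is 69 less the opposing 1 gives net 68, which does reach 68, so (j) meets the standard.
  Stage III.1 carried; the burden shifts to the respondent.
At Stage III.2 the respondent must meet the balance of probabilities (weight is at least 53): on (k) the weight is 51, < 53, so (k) does not meet the standard.
  Not every element is met, so the respondent fails to carry Stage III.2.
The analysis ends at Stage III.2; the claimant prevails on this issue.
Per-issue: Issue I → respondent; Issue II → claimant; Issue III → claimant. The claimant must prevail on a majority of issues; overall, the claimant prevails.

claimant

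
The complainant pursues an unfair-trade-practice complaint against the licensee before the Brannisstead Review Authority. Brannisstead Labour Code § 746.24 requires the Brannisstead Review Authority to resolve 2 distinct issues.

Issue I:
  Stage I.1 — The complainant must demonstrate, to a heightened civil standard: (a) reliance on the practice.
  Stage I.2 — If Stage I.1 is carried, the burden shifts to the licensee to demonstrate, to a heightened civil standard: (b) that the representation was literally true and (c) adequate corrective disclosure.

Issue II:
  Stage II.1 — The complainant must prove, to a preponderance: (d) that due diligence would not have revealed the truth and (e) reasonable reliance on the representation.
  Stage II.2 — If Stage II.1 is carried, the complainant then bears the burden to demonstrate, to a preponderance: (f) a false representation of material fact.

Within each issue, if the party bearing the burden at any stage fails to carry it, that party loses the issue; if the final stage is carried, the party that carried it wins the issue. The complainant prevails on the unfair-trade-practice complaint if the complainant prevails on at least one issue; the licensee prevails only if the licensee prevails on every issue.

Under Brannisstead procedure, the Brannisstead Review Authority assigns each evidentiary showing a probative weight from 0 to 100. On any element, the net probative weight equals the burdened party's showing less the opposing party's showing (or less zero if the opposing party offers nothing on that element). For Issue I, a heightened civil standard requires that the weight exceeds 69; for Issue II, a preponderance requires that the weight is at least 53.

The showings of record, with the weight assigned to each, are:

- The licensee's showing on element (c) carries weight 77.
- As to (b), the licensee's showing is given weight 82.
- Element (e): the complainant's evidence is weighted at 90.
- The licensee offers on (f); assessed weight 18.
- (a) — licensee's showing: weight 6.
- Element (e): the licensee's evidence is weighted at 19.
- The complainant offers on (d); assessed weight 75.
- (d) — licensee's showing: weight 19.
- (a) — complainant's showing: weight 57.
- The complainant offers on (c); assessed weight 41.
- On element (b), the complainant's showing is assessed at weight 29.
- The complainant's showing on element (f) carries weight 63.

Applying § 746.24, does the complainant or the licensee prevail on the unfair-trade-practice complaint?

— Issue I —
At Stage I.1 the complainant must meet a heightened civil standard (weight exceeds 69): on (a) the weight is 57 less the opposing 6 gives net 51, ≤ 69, so (a) does not meet the standard.
  The complainant does not carry Stage I.1.
The analysis ends at Stage I.1; the licensee prevails on this issue.
— Issue II —
Stage II.1 (complainant, a preponderance, weight is at least 53): (d) net 75−19=56 ≥ 53 — meets; (e) net 90−19=71 ≥ 53 — meets.
  All elements met. The complainant retains the burden for Stage II.2.
Stage II.2 (complainant, a preponderance, weight is at least 53): (f) net 63−18=45 < 53 — fails.
  Not every element is met, so the complainant fails to carry Stage II.2.
The analysis ends at Stage II.2; the licensee prevails on this issue.
Per-issue: Issue I → licensee; Issue II → licensee. The complainant must prevail on at least one issue; overall, the licensee prevails.

licensee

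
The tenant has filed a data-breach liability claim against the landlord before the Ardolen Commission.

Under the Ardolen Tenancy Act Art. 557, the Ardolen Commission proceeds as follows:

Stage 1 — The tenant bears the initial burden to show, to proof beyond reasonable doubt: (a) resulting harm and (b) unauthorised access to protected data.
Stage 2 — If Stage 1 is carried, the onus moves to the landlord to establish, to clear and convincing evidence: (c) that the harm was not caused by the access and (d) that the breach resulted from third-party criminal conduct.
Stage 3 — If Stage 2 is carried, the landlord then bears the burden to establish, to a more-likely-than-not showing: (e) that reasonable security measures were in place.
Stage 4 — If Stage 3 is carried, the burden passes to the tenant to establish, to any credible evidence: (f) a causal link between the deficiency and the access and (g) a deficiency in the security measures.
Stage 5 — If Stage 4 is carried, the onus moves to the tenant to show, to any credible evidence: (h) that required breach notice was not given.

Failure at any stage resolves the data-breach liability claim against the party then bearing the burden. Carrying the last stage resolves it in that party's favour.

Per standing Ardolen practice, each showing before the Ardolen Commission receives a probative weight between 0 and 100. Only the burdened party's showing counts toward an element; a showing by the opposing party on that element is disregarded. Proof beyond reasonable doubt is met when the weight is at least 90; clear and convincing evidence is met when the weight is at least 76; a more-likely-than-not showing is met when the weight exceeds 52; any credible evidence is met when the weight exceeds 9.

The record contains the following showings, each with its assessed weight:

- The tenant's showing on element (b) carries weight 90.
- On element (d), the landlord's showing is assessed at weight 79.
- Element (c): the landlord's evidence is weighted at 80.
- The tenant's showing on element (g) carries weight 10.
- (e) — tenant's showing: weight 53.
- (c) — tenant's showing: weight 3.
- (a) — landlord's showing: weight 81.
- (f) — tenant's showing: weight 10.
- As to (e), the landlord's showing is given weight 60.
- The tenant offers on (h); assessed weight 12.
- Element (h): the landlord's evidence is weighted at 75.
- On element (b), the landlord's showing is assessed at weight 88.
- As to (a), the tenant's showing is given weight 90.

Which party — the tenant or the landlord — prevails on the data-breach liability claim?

tenant

Stage 1 (tenant, proof beyond reasonable doubt, weight is at least 90): (a) 90 (landlord's 81 disregarded) ≥ 90 — meets; (b) 90 (landlord's 88 disregarded) ≥ 90 — meets.
  Stage 1 is satisfied; the onus moves to the landlord.
Stage 2 (landlord, clear and convincing evidence, weight is at least 76): (c) 80 (tenant's 3 disregarded) ≥ 76 — meets; (d) 79 ≥ 76 — meets.
  All elements met. The landlord retains the burden for Stage 3.
Stage 3 (landlord, a more-likely-than-not showing, weight exceeds 52): (e) 60 (tenant's 53 disregarded) > 52 — meets.
  The landlord carries Stage 3; the tenant now bears the burden.
Stage 4 (tenant, any credible evidence, weight exceeds 9): (f) 10 > 9 — meets; (g) 10 > 9 — meets.
  All elements met. The tenant retains the burden for Stage 5.
Stage 5 (tenant, any credible evidence, weight exceeds 9): (h) 12 (landlord's 75 disregarded) > 9 — meets.
  The tenant carries the last stage.
Every stage carried; the tenant prevails.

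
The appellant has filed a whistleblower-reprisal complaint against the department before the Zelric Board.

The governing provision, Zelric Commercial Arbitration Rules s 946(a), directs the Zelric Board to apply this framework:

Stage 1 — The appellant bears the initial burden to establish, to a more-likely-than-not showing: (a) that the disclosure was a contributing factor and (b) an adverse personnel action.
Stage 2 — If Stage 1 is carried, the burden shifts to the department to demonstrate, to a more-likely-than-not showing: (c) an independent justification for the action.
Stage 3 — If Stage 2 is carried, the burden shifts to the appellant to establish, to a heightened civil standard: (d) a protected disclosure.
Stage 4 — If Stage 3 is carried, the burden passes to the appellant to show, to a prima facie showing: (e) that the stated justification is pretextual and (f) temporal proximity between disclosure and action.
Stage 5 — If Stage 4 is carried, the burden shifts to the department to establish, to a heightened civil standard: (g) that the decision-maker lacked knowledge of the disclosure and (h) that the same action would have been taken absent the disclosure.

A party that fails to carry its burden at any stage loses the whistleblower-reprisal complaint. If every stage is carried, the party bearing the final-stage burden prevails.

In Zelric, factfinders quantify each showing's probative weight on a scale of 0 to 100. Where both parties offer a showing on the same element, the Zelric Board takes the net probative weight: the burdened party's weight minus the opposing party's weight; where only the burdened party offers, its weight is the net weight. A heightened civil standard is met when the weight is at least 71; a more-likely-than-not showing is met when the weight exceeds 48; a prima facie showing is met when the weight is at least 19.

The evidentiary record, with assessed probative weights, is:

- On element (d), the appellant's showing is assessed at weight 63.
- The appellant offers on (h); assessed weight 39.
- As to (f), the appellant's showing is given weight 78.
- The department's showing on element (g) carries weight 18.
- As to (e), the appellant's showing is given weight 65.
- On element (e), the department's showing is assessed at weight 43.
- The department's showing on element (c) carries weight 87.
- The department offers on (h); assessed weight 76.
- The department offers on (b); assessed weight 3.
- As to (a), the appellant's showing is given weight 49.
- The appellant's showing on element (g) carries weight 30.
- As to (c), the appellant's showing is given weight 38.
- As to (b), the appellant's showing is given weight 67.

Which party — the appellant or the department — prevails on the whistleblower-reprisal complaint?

Stage 1 — burden on appellant; standard: a more-likely-than-not showing (weight exceeds 48).
    (a): 49 > 48 [met]
    (b): 67 − 3 = 64 > 48 [met]
  All elements met. The burden passes to the department.
Stage 2 — burden on department; standard: a more-likely-than-not showing (weight exceeds 48).
    (c): 87 − 38 = 49 > 48 [met]
  The department carries Stage 2; the appellant now bears the burden.
Stage 3 — burden on appellant; standard: a heightened civil standard (weight is at least 71).
    (d): 63 < 71 [not met]
  Not every element is met, so the appellant fails to carry Stage 3.
So the department prevails.

department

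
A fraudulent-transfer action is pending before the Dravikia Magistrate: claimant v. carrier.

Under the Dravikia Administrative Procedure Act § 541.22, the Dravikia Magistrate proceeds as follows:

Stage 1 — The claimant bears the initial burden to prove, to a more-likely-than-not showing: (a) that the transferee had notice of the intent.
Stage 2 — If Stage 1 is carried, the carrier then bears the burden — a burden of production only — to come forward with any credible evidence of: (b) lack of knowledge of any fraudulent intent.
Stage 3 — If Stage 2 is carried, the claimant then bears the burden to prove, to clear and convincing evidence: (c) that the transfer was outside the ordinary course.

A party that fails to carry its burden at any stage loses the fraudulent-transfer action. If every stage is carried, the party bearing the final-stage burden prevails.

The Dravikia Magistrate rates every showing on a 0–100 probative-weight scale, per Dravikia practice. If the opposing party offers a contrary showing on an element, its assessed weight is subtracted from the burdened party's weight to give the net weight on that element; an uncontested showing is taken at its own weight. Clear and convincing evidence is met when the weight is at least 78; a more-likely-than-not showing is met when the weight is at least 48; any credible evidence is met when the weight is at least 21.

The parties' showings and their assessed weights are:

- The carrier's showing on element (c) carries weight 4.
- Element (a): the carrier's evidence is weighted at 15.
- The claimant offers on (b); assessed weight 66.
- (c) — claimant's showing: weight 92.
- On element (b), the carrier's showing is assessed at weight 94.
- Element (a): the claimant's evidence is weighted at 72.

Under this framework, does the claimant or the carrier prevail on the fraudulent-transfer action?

claimant

Stage 1 — burden on claimant; standard: a more-likely-than-not showing (weight is at least 48).
    (a): 72 − 15 = 57 ≥ 48 [met]
  The claimant carries Stage 1; the carrier now bears the burden.
Stage 2 — burden on carrier; standard: any credible evidence (weight is at least 21).
    (b): 94 − 66 = 28 ≥ 21 [met]
  All elements met. The burden passes to the claimant.
Stage 3 — burden on claimant; standard: clear and convincing evidence (weight is at least 78).
    (c): 92 − 4 = 88 ≥ 78 [met]
  The claimant carries the last stage.
Every stage carried; the claimant prevails.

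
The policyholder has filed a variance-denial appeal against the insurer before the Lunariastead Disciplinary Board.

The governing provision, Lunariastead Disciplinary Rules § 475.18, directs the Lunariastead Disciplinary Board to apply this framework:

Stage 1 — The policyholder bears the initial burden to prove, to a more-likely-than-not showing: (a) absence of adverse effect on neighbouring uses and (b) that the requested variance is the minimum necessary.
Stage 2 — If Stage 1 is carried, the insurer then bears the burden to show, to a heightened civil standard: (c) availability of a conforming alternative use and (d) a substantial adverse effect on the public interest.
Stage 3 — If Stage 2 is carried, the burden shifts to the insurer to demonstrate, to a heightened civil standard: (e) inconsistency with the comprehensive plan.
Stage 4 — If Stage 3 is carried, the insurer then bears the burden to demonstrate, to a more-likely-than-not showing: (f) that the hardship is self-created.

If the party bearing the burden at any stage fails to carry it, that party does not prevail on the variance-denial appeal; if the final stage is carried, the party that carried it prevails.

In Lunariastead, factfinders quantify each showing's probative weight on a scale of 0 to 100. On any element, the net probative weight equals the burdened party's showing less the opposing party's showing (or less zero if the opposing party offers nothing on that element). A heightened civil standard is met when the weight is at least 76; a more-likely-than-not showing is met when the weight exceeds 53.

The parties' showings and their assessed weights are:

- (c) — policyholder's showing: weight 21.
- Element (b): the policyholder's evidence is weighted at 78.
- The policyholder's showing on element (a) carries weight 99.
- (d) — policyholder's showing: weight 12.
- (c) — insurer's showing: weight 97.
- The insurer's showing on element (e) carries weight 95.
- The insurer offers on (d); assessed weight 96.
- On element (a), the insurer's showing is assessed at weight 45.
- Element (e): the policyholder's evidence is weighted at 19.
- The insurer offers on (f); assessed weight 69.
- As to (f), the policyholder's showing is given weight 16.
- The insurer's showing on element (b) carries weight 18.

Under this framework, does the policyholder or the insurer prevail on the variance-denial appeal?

policyholder

Stage 1 — burden on policyholder; standard: a more-likely-than-not showing (weight exceeds 53).
    (a): 99 − 45 = 54 > 53 [met]
    (b): 78 − 18 = 60 > 53 [met]
  Stage 1 carried; the burden shifts to the insurer.
Stage 2 — burden on insurer; standard: a heightened civil standard (weight is at least 76).
    (c): 97 − 21 = 76 ≥ 76 [met]
    (d): 96 − 12 = 84 ≥ 76 [met]
  All elements met. The insurer retains the burden for Stage 3.
Stage 3 — burden on insurer; standard: a heightened civil standard (weight is at least 76).
    (e): 95 − 19 = 76 ≥ 76 [met]
  Stage 3 is satisfied; the insurer continues to bear the burden.
Stage 4 — burden on insurer; standard: a more-likely-than-not showing (weight exceeds 53).
    (f): 69 − 16 = 53 ≤ 53 [not met]
  Stage 4 not carried; the insurer fails its burden.
The policyholder prevails.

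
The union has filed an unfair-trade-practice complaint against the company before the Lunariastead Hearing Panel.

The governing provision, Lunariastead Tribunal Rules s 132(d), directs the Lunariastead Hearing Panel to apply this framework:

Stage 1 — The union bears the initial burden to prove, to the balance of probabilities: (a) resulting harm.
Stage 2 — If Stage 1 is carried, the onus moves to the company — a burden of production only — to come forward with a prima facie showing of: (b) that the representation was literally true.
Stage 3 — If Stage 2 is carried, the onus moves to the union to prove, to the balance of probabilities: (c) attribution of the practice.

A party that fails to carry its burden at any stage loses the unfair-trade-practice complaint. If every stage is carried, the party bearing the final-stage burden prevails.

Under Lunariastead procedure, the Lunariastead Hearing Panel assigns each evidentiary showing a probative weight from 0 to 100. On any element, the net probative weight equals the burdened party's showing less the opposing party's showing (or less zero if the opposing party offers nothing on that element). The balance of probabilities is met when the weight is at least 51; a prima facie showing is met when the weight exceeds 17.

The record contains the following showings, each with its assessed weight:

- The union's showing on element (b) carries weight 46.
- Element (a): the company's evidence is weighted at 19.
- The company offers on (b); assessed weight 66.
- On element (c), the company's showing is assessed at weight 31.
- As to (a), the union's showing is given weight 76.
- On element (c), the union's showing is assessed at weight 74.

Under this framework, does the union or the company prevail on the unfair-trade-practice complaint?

Stage 1 — burden on union; standard: the balance of probabilities (weight is at least 51).
    (a): 76 − 19 = 57 ≥ 51 [met]
  Stage 1 is satisfied; the onus moves to the company.
Stage 2 — burden on company; standard: a prima facie showing (weight exceeds 17).
    (b): 66 − 46 = 20 > 17 [met]
  The company carries Stage 2; the union now bears the burden.
Stage 3 — burden on union; standard: the balance of probabilities (weight is at least 51).
    (c): 74 − 31 = 43 < 51 [not met]
  The union does not carry Stage 3.
The company prevails.

company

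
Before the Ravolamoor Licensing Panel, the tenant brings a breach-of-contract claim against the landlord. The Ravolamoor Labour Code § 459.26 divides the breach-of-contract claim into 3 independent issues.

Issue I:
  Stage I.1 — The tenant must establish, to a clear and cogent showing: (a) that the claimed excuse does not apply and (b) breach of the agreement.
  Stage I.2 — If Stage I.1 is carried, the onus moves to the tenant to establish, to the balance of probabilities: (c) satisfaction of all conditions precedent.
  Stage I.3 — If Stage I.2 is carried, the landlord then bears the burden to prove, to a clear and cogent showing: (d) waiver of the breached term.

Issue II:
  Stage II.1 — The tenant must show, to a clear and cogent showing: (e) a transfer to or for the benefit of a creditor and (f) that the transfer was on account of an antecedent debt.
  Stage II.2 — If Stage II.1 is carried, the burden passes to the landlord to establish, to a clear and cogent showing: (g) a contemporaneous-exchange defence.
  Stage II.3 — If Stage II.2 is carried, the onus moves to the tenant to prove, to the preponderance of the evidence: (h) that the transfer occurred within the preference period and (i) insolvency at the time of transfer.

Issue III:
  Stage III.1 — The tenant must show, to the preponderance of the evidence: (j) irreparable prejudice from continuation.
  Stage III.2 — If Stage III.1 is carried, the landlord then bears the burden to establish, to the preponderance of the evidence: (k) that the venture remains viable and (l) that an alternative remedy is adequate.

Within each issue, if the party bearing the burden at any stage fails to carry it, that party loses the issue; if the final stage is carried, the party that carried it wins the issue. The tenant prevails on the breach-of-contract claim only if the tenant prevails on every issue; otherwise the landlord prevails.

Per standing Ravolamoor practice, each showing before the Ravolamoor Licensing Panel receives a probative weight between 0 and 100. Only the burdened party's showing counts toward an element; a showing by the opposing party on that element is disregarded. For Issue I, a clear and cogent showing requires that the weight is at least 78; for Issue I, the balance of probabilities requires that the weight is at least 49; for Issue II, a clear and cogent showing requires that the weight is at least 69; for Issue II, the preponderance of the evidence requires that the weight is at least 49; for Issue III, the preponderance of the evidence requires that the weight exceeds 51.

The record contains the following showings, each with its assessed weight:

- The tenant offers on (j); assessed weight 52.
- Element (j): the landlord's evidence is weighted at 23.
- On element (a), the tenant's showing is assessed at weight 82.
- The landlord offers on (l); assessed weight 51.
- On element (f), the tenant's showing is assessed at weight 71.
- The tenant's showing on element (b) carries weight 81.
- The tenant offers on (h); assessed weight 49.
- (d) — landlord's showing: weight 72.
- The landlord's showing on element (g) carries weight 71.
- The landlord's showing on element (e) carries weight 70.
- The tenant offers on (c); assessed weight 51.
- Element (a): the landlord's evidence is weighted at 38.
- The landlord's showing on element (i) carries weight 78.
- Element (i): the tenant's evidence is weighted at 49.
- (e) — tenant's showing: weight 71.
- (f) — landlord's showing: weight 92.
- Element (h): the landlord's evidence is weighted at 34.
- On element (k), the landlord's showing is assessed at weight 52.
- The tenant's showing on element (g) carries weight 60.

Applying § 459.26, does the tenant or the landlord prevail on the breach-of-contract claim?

tenant

— Issue I —
Stage I.1 — burden on tenant; standard: a clear and cogent showing (weight is at least 78).
    (a): 82 (landlord's 38 disregarded) ≥ 78 [met]
    (b): 81 ≥ 78 [met]
  Stage I.1 is satisfied; the tenant continues to bear the burden.
Stage I.2 — burden on tenant; standard: the balance of probabilities (weight is at least 49).
    (c): 51 ≥ 49 [met]
  All elements met. The burden passes to the landlord.
Stage I.3 — burden on landlord; standard: a clear and cogent showing (weight is at least 78).
    (d): 72 < 78 [not met]
  The landlord does not carry Stage I.3.
So the tenant prevails on this issue.
— Issue II —
At Stage II.1 the tenant must meet a clear and cogent showing (weight is at least 69): on (e) the weight is 71 (the landlord's 70 is given no effect), ≥ 69, so (e) meets the standard; on (f) the weight is 71 (the landlord's 92 is given no effect), ≥ 69, so (f) meets the standard.
  The tenant carries Stage II.1; the landlord now bears the burden.
At Stage II.2 the landlord must meet a clear and cogent showing (weight is at least 69): on (g) the weight is 71 (the tenant's 60 is given no effect), which does reach 69, so (g) meets the standard.
  All elements met. The burden passes to the tenant.
At Stage II.3 the tenant must meet the preponderance of the evidence (weight is at least 49): on (h) the weight is 49 (the landlord's 34 is given no effect), ≥ 49, so (h) meets the standard; on (i) the weight is 49 (the landlord's 78 is given no effect), which does reach 49, so (i) meets the standard.
  All elements met at the final stage.
Every stage carried; the tenant prevails on this issue.
— Issue III —
Stage III.1 — burden on tenant; standard: the preponderance of the evidence (weight exceeds 51).
    (j): 52 (landlord's 23 disregarded) > 51 [met]
  Stage III.1 carried; the burden shifts to the landlord.
Stage III.2 — burden on landlord; standard: the preponderance of the evidence (weight exceeds 51).
    (k): 52 > 51 [met]
    (l): 51 ≤ 51 [not met]
  Stage III.2 not carried; the landlord fails its burden.
The tenant prevails on this issue.
Per-issue: Issue I → tenant; Issue II → tenant; Issue III → tenant. The tenant must prevail on every issue; overall, the tenant prevails.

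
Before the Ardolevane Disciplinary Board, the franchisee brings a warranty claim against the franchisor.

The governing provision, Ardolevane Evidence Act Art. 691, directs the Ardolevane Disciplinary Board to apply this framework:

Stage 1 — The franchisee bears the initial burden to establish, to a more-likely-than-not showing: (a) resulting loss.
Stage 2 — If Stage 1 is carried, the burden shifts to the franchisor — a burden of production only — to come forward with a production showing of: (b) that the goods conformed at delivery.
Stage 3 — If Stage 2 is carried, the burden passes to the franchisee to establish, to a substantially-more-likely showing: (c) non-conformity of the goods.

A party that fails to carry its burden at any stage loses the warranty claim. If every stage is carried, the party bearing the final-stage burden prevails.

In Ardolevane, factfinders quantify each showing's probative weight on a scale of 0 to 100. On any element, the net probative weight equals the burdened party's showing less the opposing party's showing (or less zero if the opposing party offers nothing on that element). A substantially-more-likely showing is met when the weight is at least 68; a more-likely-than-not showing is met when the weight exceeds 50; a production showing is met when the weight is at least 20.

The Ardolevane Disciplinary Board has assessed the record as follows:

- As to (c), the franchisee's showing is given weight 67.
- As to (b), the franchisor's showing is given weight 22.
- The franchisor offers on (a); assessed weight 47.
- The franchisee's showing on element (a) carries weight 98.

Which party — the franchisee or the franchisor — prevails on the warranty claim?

Stage 1 (franchisee, a more-likely-than-not showing, weight exceeds 50): (a) net 98−47=51 > 50 — meets.
  Stage 1 carried; the burden shifts to the franchisor.
Stage 2 (franchisor, a production showing, weight is at least 20): (b) 22 ≥ 20 — meets.
  Stage 2 is satisfied; the onus moves to the franchisee.
Stage 3 (franchisee, a substantially-more-likely showing, weight is at least 68): (c) 67 < 68 — fails.
  The franchisee does not carry Stage 3.
The franchisor prevails.

franchisor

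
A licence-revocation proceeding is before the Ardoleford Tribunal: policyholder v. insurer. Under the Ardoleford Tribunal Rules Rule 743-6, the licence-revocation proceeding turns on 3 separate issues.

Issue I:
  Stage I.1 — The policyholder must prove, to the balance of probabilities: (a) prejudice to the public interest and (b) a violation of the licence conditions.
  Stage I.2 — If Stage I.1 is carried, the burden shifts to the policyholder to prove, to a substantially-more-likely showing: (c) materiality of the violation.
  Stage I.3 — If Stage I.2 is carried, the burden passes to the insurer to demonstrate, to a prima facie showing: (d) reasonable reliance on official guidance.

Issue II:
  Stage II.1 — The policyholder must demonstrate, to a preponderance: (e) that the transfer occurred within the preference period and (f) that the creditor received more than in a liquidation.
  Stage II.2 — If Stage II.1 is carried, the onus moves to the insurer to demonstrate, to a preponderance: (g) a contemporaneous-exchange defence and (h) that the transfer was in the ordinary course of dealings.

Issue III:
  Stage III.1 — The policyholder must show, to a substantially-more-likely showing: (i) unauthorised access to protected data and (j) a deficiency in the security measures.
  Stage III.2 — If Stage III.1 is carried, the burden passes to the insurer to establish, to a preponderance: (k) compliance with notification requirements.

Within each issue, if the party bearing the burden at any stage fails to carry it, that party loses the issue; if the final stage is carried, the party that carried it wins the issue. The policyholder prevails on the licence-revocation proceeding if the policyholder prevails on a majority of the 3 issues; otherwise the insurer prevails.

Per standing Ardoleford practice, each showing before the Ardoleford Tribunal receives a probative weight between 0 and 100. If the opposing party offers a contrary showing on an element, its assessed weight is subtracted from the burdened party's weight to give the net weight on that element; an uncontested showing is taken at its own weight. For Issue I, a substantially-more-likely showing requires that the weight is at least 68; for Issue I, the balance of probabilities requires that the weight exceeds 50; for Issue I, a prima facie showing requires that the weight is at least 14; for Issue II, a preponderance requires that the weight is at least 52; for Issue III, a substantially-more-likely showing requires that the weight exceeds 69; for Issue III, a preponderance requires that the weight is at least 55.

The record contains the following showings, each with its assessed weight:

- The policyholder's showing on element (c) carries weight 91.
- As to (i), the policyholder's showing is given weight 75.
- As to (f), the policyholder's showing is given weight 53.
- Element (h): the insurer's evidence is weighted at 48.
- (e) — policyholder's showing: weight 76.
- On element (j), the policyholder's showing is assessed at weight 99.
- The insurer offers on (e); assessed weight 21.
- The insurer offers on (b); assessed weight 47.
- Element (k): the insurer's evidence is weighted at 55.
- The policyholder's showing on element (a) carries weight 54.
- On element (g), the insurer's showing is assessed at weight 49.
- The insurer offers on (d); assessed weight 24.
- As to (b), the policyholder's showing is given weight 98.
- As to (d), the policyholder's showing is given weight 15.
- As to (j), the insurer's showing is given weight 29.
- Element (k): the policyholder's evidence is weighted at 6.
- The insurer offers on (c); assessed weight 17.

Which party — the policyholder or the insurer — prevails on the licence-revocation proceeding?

— Issue I —
At Stage I.1 the policyholder must meet the balance of probabilities (weight exceeds 50): on (a) the weight is 54, which does exceed 50, so (a) meets the standard; on (b) the weight is 98 less the opposing 47 gives net 51, which does exceed 50, so (b) meets the standard.
  All elements met. The policyholder retains the burden for Stage I.2.
At Stage I.2 the policyholder must meet a substantially-more-likely showing (weight is at least 68): on (c) the weight is 91 less the opposing 17 gives net 74, which does reach 68, so (c) meets the standard.
  The policyholder carries Stage I.2; the insurer now bears the burden.
At Stage I.3 the insurer must meet a prima facie showing (weight is at least 14): on (d) the weight is 24 less the opposing 15 gives net 9, < 14, so (d) does not meet the standard.
  The insurer does not carry Stage I.3.
The policyholder prevails on this issue.
— Issue II —
At Stage II.1 the policyholder must meet a preponderance (weight is at least 52): on (e) the weight is 76 less the opposing 21 gives net 55, which does reach 52, so (e) meets the standard; on (f) the weight is 53, ≥ 52, so (f) meets the standard.
  The policyholder carries Stage II.1; the insurer now bears the burden.
At Stage II.2 the insurer must meet a preponderance (weight is at least 52): on (g) the weight is 49, < 52, so (g) does not meet the standard; on (h) the weight is 48, < 52, so (h) does not meet the standard.
  Stage II.2 not carried; the insurer fails its burden.
The policyholder prevails on this issue.
— Issue III —
At Stage III.1 the policyholder must meet a substantially-more-likely showing (weight exceeds 69): on (i) the weight is 75, which does exceed 69, so (i) meets the standard; on (j) the weight is 99 less the opposing 29 gives net 70, which does exceed 69, so (j) meets the standard.
  All elements met. The burden passes to the insurer.
At Stage III.2 the insurer must meet a preponderance (weight is at least 55): on (k) the weight is 55 less the opposing 6 gives net 49, which does not reach 55, so (k) does not meet the standard.
  The insurer does not carry Stage III.2.
The analysis ends at Stage III.2; the policyholder prevails on this issue.
Per-issue: Issue I → policyholder; Issue II → policyholder; Issue III → policyholder. The policyholder must prevail on a majority of issues; overall, the policyholder prevails.

policyholder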